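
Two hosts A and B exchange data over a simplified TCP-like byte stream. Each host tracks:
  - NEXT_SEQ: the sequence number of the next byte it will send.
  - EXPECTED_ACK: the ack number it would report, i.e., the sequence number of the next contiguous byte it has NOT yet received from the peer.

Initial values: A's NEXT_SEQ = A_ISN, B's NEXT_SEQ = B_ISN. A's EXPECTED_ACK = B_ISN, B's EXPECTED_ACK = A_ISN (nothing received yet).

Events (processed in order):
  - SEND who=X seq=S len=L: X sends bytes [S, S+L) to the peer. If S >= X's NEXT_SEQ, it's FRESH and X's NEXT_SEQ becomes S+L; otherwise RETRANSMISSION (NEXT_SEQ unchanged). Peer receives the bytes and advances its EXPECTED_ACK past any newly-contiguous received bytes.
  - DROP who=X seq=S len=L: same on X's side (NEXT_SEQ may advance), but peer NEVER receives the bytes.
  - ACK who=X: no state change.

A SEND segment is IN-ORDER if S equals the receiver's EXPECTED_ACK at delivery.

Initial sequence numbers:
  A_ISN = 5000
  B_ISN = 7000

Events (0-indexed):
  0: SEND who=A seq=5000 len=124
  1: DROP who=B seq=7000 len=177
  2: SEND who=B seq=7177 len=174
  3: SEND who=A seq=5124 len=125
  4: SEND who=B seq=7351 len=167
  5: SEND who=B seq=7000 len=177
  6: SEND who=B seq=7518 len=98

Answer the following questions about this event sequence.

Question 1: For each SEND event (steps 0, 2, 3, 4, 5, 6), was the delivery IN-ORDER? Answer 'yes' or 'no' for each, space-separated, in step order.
Answer: yes no yes no yes yes

Derivation:
Step 0: SEND seq=5000 -> in-order
Step 2: SEND seq=7177 -> out-of-order
Step 3: SEND seq=5124 -> in-order
Step 4: SEND seq=7351 -> out-of-order
Step 5: SEND seq=7000 -> in-order
Step 6: SEND seq=7518 -> in-order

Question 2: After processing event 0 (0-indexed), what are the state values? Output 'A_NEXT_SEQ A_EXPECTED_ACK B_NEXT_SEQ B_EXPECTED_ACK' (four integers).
After event 0: A_seq=5124 A_ack=7000 B_seq=7000 B_ack=5124

5124 7000 7000 5124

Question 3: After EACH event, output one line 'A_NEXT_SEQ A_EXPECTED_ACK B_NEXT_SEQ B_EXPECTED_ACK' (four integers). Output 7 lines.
5124 7000 7000 5124
5124 7000 7177 5124
5124 7000 7351 5124
5249 7000 7351 5249
5249 7000 7518 5249
5249 7518 7518 5249
5249 7616 7616 5249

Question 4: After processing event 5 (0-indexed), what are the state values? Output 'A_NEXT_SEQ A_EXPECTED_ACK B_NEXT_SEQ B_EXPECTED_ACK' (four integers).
After event 0: A_seq=5124 A_ack=7000 B_seq=7000 B_ack=5124
After event 1: A_seq=5124 A_ack=7000 B_seq=7177 B_ack=5124
After event 2: A_seq=5124 A_ack=7000 B_seq=7351 B_ack=5124
After event 3: A_seq=5249 A_ack=7000 B_seq=7351 B_ack=5249
After event 4: A_seq=5249 A_ack=7000 B_seq=7518 B_ack=5249
After event 5: A_seq=5249 A_ack=7518 B_seq=7518 B_ack=5249

5249 7518 7518 5249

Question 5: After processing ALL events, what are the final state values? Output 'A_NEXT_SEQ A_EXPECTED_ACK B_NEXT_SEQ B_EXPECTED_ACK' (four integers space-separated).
Answer: 5249 7616 7616 5249

Derivation:
After event 0: A_seq=5124 A_ack=7000 B_seq=7000 B_ack=5124
After event 1: A_seq=5124 A_ack=7000 B_seq=7177 B_ack=5124
After event 2: A_seq=5124 A_ack=7000 B_seq=7351 B_ack=5124
After event 3: A_seq=5249 A_ack=7000 B_seq=7351 B_ack=5249
After event 4: A_seq=5249 A_ack=7000 B_seq=7518 B_ack=5249
After event 5: A_seq=5249 A_ack=7518 B_seq=7518 B_ack=5249
After event 6: A_seq=5249 A_ack=7616 B_seq=7616 B_ack=5249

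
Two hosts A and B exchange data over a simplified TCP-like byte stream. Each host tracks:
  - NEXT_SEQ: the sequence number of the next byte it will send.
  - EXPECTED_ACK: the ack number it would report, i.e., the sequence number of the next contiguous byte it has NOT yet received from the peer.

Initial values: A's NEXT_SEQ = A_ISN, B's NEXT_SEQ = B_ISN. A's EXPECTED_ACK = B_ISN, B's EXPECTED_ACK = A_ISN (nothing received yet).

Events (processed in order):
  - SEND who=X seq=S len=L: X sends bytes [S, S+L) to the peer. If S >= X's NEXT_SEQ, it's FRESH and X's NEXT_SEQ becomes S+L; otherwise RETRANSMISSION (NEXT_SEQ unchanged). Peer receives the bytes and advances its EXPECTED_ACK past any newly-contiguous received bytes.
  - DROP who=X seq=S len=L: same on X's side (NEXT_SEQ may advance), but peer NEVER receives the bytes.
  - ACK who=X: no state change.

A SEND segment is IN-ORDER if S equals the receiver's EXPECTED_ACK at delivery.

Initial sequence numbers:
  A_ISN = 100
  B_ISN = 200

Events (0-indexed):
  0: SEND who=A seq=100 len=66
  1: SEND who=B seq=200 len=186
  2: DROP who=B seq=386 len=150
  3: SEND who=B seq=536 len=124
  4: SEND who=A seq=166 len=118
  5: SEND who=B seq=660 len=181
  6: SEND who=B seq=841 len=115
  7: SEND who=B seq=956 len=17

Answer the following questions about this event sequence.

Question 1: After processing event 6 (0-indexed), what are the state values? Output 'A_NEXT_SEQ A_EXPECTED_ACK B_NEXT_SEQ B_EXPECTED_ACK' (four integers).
After event 0: A_seq=166 A_ack=200 B_seq=200 B_ack=166
After event 1: A_seq=166 A_ack=386 B_seq=386 B_ack=166
After event 2: A_seq=166 A_ack=386 B_seq=536 B_ack=166
After event 3: A_seq=166 A_ack=386 B_seq=660 B_ack=166
After event 4: A_seq=284 A_ack=386 B_seq=660 B_ack=284
After event 5: A_seq=284 A_ack=386 B_seq=841 B_ack=284
After event 6: A_seq=284 A_ack=386 B_seq=956 B_ack=284

284 386 956 284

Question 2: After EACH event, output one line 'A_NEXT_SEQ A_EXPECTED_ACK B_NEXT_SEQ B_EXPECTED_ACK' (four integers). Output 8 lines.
166 200 200 166
166 386 386 166
166 386 536 166
166 386 660 166
284 386 660 284
284 386 841 284
284 386 956 284
284 386 973 284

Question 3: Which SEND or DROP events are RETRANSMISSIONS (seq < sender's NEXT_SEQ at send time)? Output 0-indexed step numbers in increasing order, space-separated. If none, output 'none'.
Answer: none

Derivation:
Step 0: SEND seq=100 -> fresh
Step 1: SEND seq=200 -> fresh
Step 2: DROP seq=386 -> fresh
Step 3: SEND seq=536 -> fresh
Step 4: SEND seq=166 -> fresh
Step 5: SEND seq=660 -> fresh
Step 6: SEND seq=841 -> fresh
Step 7: SEND seq=956 -> fresh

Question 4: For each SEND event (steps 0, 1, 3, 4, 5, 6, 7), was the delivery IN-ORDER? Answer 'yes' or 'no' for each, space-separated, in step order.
Answer: yes yes no yes no no no

Derivation:
Step 0: SEND seq=100 -> in-order
Step 1: SEND seq=200 -> in-order
Step 3: SEND seq=536 -> out-of-order
Step 4: SEND seq=166 -> in-order
Step 5: SEND seq=660 -> out-of-order
Step 6: SEND seq=841 -> out-of-order
Step 7: SEND seq=956 -> out-of-order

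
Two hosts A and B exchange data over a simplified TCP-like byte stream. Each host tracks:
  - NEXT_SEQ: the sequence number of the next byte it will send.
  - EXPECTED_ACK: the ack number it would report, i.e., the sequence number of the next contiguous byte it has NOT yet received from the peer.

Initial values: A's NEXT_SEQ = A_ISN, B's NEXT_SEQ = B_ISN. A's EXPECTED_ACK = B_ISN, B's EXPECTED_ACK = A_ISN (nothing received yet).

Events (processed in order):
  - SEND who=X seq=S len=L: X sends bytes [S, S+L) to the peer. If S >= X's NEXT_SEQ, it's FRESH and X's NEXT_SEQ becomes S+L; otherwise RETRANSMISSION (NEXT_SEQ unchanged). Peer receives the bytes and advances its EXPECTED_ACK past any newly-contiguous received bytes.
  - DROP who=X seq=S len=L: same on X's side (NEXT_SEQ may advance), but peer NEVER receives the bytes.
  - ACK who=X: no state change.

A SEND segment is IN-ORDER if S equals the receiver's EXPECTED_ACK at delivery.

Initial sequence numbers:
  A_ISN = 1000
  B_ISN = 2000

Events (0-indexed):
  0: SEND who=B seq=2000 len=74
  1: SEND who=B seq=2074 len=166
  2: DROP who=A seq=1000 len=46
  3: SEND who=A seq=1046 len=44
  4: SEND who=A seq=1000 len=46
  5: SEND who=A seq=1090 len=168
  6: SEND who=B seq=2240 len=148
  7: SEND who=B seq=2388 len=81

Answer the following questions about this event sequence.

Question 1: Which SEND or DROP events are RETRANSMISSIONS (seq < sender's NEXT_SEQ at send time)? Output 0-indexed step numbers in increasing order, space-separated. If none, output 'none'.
Answer: 4

Derivation:
Step 0: SEND seq=2000 -> fresh
Step 1: SEND seq=2074 -> fresh
Step 2: DROP seq=1000 -> fresh
Step 3: SEND seq=1046 -> fresh
Step 4: SEND seq=1000 -> retransmit
Step 5: SEND seq=1090 -> fresh
Step 6: SEND seq=2240 -> fresh
Step 7: SEND seq=2388 -> fresh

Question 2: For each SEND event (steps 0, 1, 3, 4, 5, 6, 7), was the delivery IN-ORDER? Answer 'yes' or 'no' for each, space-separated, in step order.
Step 0: SEND seq=2000 -> in-order
Step 1: SEND seq=2074 -> in-order
Step 3: SEND seq=1046 -> out-of-order
Step 4: SEND seq=1000 -> in-order
Step 5: SEND seq=1090 -> in-order
Step 6: SEND seq=2240 -> in-order
Step 7: SEND seq=2388 -> in-order

Answer: yes yes no yes yes yes yes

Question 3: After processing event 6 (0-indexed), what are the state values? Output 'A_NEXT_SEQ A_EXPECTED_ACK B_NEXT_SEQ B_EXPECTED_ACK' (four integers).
After event 0: A_seq=1000 A_ack=2074 B_seq=2074 B_ack=1000
After event 1: A_seq=1000 A_ack=2240 B_seq=2240 B_ack=1000
After event 2: A_seq=1046 A_ack=2240 B_seq=2240 B_ack=1000
After event 3: A_seq=1090 A_ack=2240 B_seq=2240 B_ack=1000
After event 4: A_seq=1090 A_ack=2240 B_seq=2240 B_ack=1090
After event 5: A_seq=1258 A_ack=2240 B_seq=2240 B_ack=1258
After event 6: A_seq=1258 A_ack=2388 B_seq=2388 B_ack=1258

1258 2388 2388 1258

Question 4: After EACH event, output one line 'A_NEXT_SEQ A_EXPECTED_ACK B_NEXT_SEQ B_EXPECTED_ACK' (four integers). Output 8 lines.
1000 2074 2074 1000
1000 2240 2240 1000
1046 2240 2240 1000
1090 2240 2240 1000
1090 2240 2240 1090
1258 2240 2240 1258
1258 2388 2388 1258
1258 2469 2469 1258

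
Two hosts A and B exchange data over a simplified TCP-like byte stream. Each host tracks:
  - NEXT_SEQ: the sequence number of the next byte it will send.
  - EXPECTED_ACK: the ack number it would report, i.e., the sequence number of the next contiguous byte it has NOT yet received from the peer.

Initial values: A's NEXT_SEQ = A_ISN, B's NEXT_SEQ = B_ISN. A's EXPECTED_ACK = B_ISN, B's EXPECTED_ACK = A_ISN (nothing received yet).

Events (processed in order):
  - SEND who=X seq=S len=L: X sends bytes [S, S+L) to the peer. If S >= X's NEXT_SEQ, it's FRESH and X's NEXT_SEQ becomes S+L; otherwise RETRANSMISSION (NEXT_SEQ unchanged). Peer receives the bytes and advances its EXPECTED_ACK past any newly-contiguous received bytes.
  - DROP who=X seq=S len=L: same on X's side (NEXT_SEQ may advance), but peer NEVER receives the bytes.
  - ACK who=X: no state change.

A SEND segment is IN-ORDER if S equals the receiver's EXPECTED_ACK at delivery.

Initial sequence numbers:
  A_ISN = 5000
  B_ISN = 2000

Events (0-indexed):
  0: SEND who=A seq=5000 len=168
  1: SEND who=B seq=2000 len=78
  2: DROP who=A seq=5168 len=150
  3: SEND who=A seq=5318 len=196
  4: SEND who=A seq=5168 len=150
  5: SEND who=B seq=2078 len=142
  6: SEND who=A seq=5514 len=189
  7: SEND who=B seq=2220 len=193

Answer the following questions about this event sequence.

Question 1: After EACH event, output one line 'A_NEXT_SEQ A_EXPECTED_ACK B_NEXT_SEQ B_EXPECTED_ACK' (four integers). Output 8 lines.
5168 2000 2000 5168
5168 2078 2078 5168
5318 2078 2078 5168
5514 2078 2078 5168
5514 2078 2078 5514
5514 2220 2220 5514
5703 2220 2220 5703
5703 2413 2413 5703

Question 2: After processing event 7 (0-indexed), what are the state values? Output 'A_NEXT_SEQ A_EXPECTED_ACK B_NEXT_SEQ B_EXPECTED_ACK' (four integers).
After event 0: A_seq=5168 A_ack=2000 B_seq=2000 B_ack=5168
After event 1: A_seq=5168 A_ack=2078 B_seq=2078 B_ack=5168
After event 2: A_seq=5318 A_ack=2078 B_seq=2078 B_ack=5168
After event 3: A_seq=5514 A_ack=2078 B_seq=2078 B_ack=5168
After event 4: A_seq=5514 A_ack=2078 B_seq=2078 B_ack=5514
After event 5: A_seq=5514 A_ack=2220 B_seq=2220 B_ack=5514
After event 6: A_seq=5703 A_ack=2220 B_seq=2220 B_ack=5703
After event 7: A_seq=5703 A_ack=2413 B_seq=2413 B_ack=5703

5703 2413 2413 5703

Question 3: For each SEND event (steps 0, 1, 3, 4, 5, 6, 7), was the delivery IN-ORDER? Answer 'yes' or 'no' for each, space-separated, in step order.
Answer: yes yes no yes yes yes yes

Derivation:
Step 0: SEND seq=5000 -> in-order
Step 1: SEND seq=2000 -> in-order
Step 3: SEND seq=5318 -> out-of-order
Step 4: SEND seq=5168 -> in-order
Step 5: SEND seq=2078 -> in-order
Step 6: SEND seq=5514 -> in-order
Step 7: SEND seq=2220 -> in-order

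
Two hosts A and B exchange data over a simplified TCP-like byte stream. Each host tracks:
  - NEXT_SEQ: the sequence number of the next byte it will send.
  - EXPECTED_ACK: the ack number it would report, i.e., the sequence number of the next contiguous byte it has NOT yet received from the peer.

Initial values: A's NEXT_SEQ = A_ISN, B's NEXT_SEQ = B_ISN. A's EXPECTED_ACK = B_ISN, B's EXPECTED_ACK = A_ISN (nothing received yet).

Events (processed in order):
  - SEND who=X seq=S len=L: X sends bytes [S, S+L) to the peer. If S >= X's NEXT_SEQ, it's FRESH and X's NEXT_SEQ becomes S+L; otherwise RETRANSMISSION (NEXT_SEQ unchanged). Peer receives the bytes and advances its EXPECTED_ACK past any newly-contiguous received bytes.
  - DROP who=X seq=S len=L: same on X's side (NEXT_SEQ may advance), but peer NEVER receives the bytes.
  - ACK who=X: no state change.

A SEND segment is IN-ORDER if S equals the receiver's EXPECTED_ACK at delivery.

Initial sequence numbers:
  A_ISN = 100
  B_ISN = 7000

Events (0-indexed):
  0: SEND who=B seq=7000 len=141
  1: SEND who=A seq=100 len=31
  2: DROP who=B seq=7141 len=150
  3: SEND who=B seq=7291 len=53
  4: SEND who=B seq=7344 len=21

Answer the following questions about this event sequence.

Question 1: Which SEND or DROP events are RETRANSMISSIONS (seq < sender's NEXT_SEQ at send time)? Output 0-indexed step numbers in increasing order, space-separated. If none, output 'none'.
Step 0: SEND seq=7000 -> fresh
Step 1: SEND seq=100 -> fresh
Step 2: DROP seq=7141 -> fresh
Step 3: SEND seq=7291 -> fresh
Step 4: SEND seq=7344 -> fresh

Answer: none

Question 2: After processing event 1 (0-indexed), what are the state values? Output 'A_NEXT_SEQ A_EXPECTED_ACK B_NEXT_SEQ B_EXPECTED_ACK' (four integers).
After event 0: A_seq=100 A_ack=7141 B_seq=7141 B_ack=100
After event 1: A_seq=131 A_ack=7141 B_seq=7141 B_ack=131

131 7141 7141 131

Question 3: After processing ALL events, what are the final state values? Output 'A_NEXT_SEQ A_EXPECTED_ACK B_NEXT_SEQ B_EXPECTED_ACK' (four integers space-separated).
Answer: 131 7141 7365 131

Derivation:
After event 0: A_seq=100 A_ack=7141 B_seq=7141 B_ack=100
After event 1: A_seq=131 A_ack=7141 B_seq=7141 B_ack=131
After event 2: A_seq=131 A_ack=7141 B_seq=7291 B_ack=131
After event 3: A_seq=131 A_ack=7141 B_seq=7344 B_ack=131
After event 4: A_seq=131 A_ack=7141 B_seq=7365 B_ack=131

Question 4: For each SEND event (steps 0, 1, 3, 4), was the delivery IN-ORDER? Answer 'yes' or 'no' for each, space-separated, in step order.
Answer: yes yes no no

Derivation:
Step 0: SEND seq=7000 -> in-order
Step 1: SEND seq=100 -> in-order
Step 3: SEND seq=7291 -> out-of-order
Step 4: SEND seq=7344 -> out-of-order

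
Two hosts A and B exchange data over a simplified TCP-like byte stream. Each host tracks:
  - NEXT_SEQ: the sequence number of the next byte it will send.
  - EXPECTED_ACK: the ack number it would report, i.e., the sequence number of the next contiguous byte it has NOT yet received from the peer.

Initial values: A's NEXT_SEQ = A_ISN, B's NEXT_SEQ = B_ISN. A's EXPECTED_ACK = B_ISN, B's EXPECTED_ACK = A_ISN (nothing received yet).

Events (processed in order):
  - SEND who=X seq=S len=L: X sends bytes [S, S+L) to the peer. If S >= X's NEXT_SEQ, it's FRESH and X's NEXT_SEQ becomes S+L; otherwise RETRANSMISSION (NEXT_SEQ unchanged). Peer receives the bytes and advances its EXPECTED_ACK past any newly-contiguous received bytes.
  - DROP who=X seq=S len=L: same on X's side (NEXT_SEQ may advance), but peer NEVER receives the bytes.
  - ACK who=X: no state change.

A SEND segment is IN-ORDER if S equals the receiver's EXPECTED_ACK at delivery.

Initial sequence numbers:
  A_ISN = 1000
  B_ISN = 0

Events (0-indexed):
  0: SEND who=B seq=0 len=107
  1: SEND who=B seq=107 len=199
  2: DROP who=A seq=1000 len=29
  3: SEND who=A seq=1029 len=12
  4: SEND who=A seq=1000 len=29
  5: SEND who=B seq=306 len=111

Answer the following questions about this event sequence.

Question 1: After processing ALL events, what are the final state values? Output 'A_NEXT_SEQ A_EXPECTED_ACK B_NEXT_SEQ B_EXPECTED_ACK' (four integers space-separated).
Answer: 1041 417 417 1041

Derivation:
After event 0: A_seq=1000 A_ack=107 B_seq=107 B_ack=1000
After event 1: A_seq=1000 A_ack=306 B_seq=306 B_ack=1000
After event 2: A_seq=1029 A_ack=306 B_seq=306 B_ack=1000
After event 3: A_seq=1041 A_ack=306 B_seq=306 B_ack=1000
After event 4: A_seq=1041 A_ack=306 B_seq=306 B_ack=1041
After event 5: A_seq=1041 A_ack=417 B_seq=417 B_ack=1041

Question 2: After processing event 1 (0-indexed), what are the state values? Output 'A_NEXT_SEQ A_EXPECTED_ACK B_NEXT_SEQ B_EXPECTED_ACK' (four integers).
After event 0: A_seq=1000 A_ack=107 B_seq=107 B_ack=1000
After event 1: A_seq=1000 A_ack=306 B_seq=306 B_ack=1000

1000 306 306 1000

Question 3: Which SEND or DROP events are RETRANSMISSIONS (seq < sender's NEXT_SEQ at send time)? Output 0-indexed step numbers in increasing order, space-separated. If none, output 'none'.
Answer: 4

Derivation:
Step 0: SEND seq=0 -> fresh
Step 1: SEND seq=107 -> fresh
Step 2: DROP seq=1000 -> fresh
Step 3: SEND seq=1029 -> fresh
Step 4: SEND seq=1000 -> retransmit
Step 5: SEND seq=306 -> fresh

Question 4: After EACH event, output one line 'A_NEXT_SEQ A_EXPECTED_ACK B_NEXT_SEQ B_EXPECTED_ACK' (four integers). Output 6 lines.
1000 107 107 1000
1000 306 306 1000
1029 306 306 1000
1041 306 306 1000
1041 306 306 1041
1041 417 417 1041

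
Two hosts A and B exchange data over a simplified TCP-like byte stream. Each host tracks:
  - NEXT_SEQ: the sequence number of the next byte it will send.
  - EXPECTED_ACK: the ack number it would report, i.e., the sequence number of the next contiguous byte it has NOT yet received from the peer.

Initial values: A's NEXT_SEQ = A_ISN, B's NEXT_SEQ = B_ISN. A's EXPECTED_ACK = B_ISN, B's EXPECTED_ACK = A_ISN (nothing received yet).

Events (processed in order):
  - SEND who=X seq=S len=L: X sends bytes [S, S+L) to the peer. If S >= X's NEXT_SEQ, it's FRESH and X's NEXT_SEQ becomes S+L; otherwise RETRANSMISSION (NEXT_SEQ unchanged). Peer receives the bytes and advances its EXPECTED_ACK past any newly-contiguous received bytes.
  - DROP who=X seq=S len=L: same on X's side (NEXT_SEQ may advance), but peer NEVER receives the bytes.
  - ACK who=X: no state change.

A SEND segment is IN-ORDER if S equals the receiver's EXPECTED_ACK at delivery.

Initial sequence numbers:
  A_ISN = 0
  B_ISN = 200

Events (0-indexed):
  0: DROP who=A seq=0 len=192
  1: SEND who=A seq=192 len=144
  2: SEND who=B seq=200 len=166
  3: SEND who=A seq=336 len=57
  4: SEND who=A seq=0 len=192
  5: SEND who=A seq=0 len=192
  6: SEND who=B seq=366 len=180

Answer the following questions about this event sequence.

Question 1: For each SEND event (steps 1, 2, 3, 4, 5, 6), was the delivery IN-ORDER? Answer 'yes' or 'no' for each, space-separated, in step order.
Step 1: SEND seq=192 -> out-of-order
Step 2: SEND seq=200 -> in-order
Step 3: SEND seq=336 -> out-of-order
Step 4: SEND seq=0 -> in-order
Step 5: SEND seq=0 -> out-of-order
Step 6: SEND seq=366 -> in-order

Answer: no yes no yes no yes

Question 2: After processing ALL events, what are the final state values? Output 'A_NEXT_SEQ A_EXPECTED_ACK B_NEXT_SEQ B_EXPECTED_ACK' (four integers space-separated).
After event 0: A_seq=192 A_ack=200 B_seq=200 B_ack=0
After event 1: A_seq=336 A_ack=200 B_seq=200 B_ack=0
After event 2: A_seq=336 A_ack=366 B_seq=366 B_ack=0
After event 3: A_seq=393 A_ack=366 B_seq=366 B_ack=0
After event 4: A_seq=393 A_ack=366 B_seq=366 B_ack=393
After event 5: A_seq=393 A_ack=366 B_seq=366 B_ack=393
After event 6: A_seq=393 A_ack=546 B_seq=546 B_ack=393

Answer: 393 546 546 393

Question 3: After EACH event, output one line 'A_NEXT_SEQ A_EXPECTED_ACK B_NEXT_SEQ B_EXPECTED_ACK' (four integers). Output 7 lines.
192 200 200 0
336 200 200 0
336 366 366 0
393 366 366 0
393 366 366 393
393 366 366 393
393 546 546 393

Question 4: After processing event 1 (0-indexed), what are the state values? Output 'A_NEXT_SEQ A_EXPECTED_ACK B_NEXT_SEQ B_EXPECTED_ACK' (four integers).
After event 0: A_seq=192 A_ack=200 B_seq=200 B_ack=0
After event 1: A_seq=336 A_ack=200 B_seq=200 B_ack=0

336 200 200 0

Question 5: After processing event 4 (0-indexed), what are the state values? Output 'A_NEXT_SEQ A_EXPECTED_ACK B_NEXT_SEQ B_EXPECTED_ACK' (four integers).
After event 0: A_seq=192 A_ack=200 B_seq=200 B_ack=0
After event 1: A_seq=336 A_ack=200 B_seq=200 B_ack=0
After event 2: A_seq=336 A_ack=366 B_seq=366 B_ack=0
After event 3: A_seq=393 A_ack=366 B_seq=366 B_ack=0
After event 4: A_seq=393 A_ack=366 B_seq=366 B_ack=393

393 366 366 393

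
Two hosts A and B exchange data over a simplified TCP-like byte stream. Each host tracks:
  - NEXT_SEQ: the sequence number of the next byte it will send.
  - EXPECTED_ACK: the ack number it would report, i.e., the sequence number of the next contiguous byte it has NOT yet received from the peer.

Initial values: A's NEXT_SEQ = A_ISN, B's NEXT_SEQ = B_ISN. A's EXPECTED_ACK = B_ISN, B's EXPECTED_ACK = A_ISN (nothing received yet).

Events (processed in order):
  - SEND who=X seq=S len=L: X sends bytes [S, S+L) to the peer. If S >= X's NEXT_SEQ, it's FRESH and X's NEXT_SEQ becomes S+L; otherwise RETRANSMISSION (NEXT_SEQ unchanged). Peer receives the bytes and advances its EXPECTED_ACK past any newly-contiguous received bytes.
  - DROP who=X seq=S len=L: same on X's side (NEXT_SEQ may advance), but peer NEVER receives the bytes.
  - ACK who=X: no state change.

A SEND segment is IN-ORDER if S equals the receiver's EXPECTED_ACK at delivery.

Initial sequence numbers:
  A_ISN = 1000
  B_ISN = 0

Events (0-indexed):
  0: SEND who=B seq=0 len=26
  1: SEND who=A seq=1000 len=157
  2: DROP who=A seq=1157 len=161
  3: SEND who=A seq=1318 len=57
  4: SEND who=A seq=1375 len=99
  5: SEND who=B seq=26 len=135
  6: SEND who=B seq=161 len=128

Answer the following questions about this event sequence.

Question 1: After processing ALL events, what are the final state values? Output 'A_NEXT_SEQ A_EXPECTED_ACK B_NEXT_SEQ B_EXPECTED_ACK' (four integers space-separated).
Answer: 1474 289 289 1157

Derivation:
After event 0: A_seq=1000 A_ack=26 B_seq=26 B_ack=1000
After event 1: A_seq=1157 A_ack=26 B_seq=26 B_ack=1157
After event 2: A_seq=1318 A_ack=26 B_seq=26 B_ack=1157
After event 3: A_seq=1375 A_ack=26 B_seq=26 B_ack=1157
After event 4: A_seq=1474 A_ack=26 B_seq=26 B_ack=1157
After event 5: A_seq=1474 A_ack=161 B_seq=161 B_ack=1157
After event 6: A_seq=1474 A_ack=289 B_seq=289 B_ack=1157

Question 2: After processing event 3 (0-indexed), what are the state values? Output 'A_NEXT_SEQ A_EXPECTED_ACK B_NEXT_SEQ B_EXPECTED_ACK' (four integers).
After event 0: A_seq=1000 A_ack=26 B_seq=26 B_ack=1000
After event 1: A_seq=1157 A_ack=26 B_seq=26 B_ack=1157
After event 2: A_seq=1318 A_ack=26 B_seq=26 B_ack=1157
After event 3: A_seq=1375 A_ack=26 B_seq=26 B_ack=1157

1375 26 26 1157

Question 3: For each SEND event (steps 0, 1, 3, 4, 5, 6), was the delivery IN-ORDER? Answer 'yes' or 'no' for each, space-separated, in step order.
Step 0: SEND seq=0 -> in-order
Step 1: SEND seq=1000 -> in-order
Step 3: SEND seq=1318 -> out-of-order
Step 4: SEND seq=1375 -> out-of-order
Step 5: SEND seq=26 -> in-order
Step 6: SEND seq=161 -> in-order

Answer: yes yes no no yes yes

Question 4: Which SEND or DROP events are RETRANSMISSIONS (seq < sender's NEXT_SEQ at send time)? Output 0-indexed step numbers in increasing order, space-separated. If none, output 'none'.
Step 0: SEND seq=0 -> fresh
Step 1: SEND seq=1000 -> fresh
Step 2: DROP seq=1157 -> fresh
Step 3: SEND seq=1318 -> fresh
Step 4: SEND seq=1375 -> fresh
Step 5: SEND seq=26 -> fresh
Step 6: SEND seq=161 -> fresh

Answer: none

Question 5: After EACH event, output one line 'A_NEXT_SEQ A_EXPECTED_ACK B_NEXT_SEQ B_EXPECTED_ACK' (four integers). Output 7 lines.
1000 26 26 1000
1157 26 26 1157
1318 26 26 1157
1375 26 26 1157
1474 26 26 1157
1474 161 161 1157
1474 289 289 1157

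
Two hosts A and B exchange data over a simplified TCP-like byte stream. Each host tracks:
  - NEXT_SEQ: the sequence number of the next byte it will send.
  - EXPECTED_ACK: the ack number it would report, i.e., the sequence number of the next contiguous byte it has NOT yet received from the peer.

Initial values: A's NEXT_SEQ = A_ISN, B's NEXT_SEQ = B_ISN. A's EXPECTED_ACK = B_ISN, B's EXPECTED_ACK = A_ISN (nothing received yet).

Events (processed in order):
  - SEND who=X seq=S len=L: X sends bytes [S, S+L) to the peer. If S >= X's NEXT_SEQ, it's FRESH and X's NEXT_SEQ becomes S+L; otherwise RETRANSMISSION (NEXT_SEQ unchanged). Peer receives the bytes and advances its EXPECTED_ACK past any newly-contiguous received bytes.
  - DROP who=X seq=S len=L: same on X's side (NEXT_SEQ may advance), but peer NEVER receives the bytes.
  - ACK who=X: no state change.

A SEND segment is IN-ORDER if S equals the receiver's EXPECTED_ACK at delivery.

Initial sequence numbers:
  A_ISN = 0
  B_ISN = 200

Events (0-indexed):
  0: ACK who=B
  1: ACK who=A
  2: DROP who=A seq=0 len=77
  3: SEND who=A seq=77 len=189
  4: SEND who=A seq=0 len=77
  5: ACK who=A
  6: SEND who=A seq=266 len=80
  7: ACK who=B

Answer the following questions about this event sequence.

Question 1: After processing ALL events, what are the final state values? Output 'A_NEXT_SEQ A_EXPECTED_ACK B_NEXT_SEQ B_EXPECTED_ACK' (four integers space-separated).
Answer: 346 200 200 346

Derivation:
After event 0: A_seq=0 A_ack=200 B_seq=200 B_ack=0
After event 1: A_seq=0 A_ack=200 B_seq=200 B_ack=0
After event 2: A_seq=77 A_ack=200 B_seq=200 B_ack=0
After event 3: A_seq=266 A_ack=200 B_seq=200 B_ack=0
After event 4: A_seq=266 A_ack=200 B_seq=200 B_ack=266
After event 5: A_seq=266 A_ack=200 B_seq=200 B_ack=266
After event 6: A_seq=346 A_ack=200 B_seq=200 B_ack=346
After event 7: A_seq=346 A_ack=200 B_seq=200 B_ack=346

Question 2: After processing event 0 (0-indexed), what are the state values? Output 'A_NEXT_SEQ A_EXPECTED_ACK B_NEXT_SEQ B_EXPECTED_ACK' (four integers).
After event 0: A_seq=0 A_ack=200 B_seq=200 B_ack=0

0 200 200 0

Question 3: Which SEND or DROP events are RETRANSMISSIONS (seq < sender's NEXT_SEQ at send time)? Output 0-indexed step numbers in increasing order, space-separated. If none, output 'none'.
Step 2: DROP seq=0 -> fresh
Step 3: SEND seq=77 -> fresh
Step 4: SEND seq=0 -> retransmit
Step 6: SEND seq=266 -> fresh

Answer: 4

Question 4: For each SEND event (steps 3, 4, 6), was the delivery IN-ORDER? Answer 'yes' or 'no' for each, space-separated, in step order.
Answer: no yes yes

Derivation:
Step 3: SEND seq=77 -> out-of-order
Step 4: SEND seq=0 -> in-order
Step 6: SEND seq=266 -> in-order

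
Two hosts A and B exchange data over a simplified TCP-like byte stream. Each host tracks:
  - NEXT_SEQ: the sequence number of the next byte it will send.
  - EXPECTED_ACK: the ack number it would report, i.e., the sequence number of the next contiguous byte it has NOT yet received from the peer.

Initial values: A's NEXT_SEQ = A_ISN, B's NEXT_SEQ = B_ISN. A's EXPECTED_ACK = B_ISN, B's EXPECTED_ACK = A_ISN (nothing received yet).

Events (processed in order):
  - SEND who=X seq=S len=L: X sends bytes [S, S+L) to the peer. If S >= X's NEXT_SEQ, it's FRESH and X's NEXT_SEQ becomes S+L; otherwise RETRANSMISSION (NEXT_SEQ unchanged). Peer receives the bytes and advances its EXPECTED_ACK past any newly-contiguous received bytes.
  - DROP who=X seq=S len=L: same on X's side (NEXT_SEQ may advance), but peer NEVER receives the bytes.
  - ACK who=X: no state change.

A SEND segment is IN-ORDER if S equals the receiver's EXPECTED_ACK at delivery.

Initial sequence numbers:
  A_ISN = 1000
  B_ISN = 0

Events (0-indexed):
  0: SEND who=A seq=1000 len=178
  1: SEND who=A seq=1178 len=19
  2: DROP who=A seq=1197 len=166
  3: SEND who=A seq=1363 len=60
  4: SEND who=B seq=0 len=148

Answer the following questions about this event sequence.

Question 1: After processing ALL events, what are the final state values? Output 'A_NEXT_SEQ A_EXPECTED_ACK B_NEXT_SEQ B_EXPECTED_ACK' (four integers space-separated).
Answer: 1423 148 148 1197

Derivation:
After event 0: A_seq=1178 A_ack=0 B_seq=0 B_ack=1178
After event 1: A_seq=1197 A_ack=0 B_seq=0 B_ack=1197
After event 2: A_seq=1363 A_ack=0 B_seq=0 B_ack=1197
After event 3: A_seq=1423 A_ack=0 B_seq=0 B_ack=1197
After event 4: A_seq=1423 A_ack=148 B_seq=148 B_ack=1197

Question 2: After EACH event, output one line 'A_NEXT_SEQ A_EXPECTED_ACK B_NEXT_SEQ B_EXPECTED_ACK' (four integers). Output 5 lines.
1178 0 0 1178
1197 0 0 1197
1363 0 0 1197
1423 0 0 1197
1423 148 148 1197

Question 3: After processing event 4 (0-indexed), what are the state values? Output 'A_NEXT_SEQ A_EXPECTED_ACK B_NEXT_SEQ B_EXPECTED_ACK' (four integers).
After event 0: A_seq=1178 A_ack=0 B_seq=0 B_ack=1178
After event 1: A_seq=1197 A_ack=0 B_seq=0 B_ack=1197
After event 2: A_seq=1363 A_ack=0 B_seq=0 B_ack=1197
After event 3: A_seq=1423 A_ack=0 B_seq=0 B_ack=1197
After event 4: A_seq=1423 A_ack=148 B_seq=148 B_ack=1197

1423 148 148 1197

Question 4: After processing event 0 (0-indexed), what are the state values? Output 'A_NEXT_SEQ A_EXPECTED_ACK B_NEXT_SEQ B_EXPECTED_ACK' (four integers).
After event 0: A_seq=1178 A_ack=0 B_seq=0 B_ack=1178

1178 0 0 1178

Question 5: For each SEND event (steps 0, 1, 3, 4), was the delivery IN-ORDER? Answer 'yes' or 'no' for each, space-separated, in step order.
Answer: yes yes no yes

Derivation:
Step 0: SEND seq=1000 -> in-order
Step 1: SEND seq=1178 -> in-order
Step 3: SEND seq=1363 -> out-of-order
Step 4: SEND seq=0 -> in-order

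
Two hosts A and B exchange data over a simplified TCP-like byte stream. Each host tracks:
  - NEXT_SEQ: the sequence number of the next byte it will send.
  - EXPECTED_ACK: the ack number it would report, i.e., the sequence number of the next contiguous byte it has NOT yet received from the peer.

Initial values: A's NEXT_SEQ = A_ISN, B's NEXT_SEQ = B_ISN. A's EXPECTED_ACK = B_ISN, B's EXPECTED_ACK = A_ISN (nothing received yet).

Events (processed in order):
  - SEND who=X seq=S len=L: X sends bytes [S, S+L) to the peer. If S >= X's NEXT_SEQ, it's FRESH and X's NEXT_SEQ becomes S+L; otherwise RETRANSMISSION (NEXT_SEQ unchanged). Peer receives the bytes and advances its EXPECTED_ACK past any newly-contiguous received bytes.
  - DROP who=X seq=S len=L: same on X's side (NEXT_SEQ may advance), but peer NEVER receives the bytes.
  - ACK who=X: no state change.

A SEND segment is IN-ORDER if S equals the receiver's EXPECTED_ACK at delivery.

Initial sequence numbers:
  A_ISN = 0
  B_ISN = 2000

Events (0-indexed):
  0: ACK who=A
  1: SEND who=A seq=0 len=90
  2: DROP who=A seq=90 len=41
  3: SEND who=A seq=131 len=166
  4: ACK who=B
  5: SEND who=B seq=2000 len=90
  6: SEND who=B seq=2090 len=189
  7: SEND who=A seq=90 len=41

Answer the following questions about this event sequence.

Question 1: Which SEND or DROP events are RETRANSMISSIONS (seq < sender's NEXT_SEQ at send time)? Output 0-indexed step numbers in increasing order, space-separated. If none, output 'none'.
Step 1: SEND seq=0 -> fresh
Step 2: DROP seq=90 -> fresh
Step 3: SEND seq=131 -> fresh
Step 5: SEND seq=2000 -> fresh
Step 6: SEND seq=2090 -> fresh
Step 7: SEND seq=90 -> retransmit

Answer: 7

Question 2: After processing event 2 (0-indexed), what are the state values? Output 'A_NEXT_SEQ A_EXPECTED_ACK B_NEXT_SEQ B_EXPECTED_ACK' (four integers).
After event 0: A_seq=0 A_ack=2000 B_seq=2000 B_ack=0
After event 1: A_seq=90 A_ack=2000 B_seq=2000 B_ack=90
After event 2: A_seq=131 A_ack=2000 B_seq=2000 B_ack=90

131 2000 2000 90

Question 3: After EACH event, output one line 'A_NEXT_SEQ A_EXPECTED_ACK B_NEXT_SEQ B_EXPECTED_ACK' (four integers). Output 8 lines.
0 2000 2000 0
90 2000 2000 90
131 2000 2000 90
297 2000 2000 90
297 2000 2000 90
297 2090 2090 90
297 2279 2279 90
297 2279 2279 297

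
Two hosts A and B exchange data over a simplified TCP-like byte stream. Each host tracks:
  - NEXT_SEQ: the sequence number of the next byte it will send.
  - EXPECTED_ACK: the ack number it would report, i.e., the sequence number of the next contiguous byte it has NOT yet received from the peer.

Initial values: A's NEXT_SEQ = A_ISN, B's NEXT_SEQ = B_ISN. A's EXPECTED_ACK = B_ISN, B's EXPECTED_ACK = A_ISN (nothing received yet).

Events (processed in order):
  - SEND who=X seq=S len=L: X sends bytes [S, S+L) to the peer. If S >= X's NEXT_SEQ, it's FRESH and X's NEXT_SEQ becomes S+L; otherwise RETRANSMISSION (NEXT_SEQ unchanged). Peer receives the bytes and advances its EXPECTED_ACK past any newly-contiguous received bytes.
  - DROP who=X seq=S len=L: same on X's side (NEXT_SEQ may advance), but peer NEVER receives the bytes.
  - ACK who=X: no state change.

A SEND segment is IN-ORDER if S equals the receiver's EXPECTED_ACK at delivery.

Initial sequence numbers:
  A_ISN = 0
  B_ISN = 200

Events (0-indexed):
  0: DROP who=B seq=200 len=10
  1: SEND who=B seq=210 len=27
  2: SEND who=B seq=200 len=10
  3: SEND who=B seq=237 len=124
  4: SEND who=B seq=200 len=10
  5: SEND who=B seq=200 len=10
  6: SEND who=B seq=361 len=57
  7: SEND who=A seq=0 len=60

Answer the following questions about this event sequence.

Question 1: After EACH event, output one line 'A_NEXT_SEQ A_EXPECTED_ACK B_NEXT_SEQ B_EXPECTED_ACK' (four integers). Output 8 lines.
0 200 210 0
0 200 237 0
0 237 237 0
0 361 361 0
0 361 361 0
0 361 361 0
0 418 418 0
60 418 418 60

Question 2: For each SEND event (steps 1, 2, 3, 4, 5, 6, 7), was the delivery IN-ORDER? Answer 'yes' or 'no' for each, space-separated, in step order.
Answer: no yes yes no no yes yes

Derivation:
Step 1: SEND seq=210 -> out-of-order
Step 2: SEND seq=200 -> in-order
Step 3: SEND seq=237 -> in-order
Step 4: SEND seq=200 -> out-of-order
Step 5: SEND seq=200 -> out-of-order
Step 6: SEND seq=361 -> in-order
Step 7: SEND seq=0 -> in-order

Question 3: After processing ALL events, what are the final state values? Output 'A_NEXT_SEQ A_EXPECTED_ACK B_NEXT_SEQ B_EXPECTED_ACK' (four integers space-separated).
Answer: 60 418 418 60

Derivation:
After event 0: A_seq=0 A_ack=200 B_seq=210 B_ack=0
After event 1: A_seq=0 A_ack=200 B_seq=237 B_ack=0
After event 2: A_seq=0 A_ack=237 B_seq=237 B_ack=0
After event 3: A_seq=0 A_ack=361 B_seq=361 B_ack=0
After event 4: A_seq=0 A_ack=361 B_seq=361 B_ack=0
After event 5: A_seq=0 A_ack=361 B_seq=361 B_ack=0
After event 6: A_seq=0 A_ack=418 B_seq=418 B_ack=0
After event 7: A_seq=60 A_ack=418 B_seq=418 B_ack=60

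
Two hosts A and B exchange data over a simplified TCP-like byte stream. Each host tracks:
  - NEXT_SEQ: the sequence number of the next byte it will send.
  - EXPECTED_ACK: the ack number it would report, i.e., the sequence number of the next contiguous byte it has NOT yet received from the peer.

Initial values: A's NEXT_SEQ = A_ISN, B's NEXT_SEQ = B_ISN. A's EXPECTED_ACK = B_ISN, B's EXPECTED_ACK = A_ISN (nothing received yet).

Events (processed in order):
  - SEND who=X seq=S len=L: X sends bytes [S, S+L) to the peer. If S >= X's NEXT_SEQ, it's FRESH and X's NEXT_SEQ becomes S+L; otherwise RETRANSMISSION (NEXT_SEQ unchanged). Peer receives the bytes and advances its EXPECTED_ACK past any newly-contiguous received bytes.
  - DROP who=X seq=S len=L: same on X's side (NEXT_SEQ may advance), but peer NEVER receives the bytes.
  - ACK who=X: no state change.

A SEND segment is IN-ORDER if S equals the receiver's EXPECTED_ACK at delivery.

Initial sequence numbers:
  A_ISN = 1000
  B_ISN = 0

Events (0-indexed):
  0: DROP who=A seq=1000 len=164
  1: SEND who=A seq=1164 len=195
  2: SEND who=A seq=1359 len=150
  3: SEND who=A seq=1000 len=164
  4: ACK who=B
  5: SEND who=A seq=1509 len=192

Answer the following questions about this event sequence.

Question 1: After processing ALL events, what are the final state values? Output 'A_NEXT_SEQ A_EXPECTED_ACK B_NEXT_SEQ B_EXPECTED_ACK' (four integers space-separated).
Answer: 1701 0 0 1701

Derivation:
After event 0: A_seq=1164 A_ack=0 B_seq=0 B_ack=1000
After event 1: A_seq=1359 A_ack=0 B_seq=0 B_ack=1000
After event 2: A_seq=1509 A_ack=0 B_seq=0 B_ack=1000
After event 3: A_seq=1509 A_ack=0 B_seq=0 B_ack=1509
After event 4: A_seq=1509 A_ack=0 B_seq=0 B_ack=1509
After event 5: A_seq=1701 A_ack=0 B_seq=0 B_ack=1701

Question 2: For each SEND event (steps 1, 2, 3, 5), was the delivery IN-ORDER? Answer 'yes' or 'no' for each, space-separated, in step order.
Step 1: SEND seq=1164 -> out-of-order
Step 2: SEND seq=1359 -> out-of-order
Step 3: SEND seq=1000 -> in-order
Step 5: SEND seq=1509 -> in-order

Answer: no no yes yes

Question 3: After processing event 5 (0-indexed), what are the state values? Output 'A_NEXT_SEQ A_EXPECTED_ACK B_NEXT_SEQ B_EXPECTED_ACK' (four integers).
After event 0: A_seq=1164 A_ack=0 B_seq=0 B_ack=1000
After event 1: A_seq=1359 A_ack=0 B_seq=0 B_ack=1000
After event 2: A_seq=1509 A_ack=0 B_seq=0 B_ack=1000
After event 3: A_seq=1509 A_ack=0 B_seq=0 B_ack=1509
After event 4: A_seq=1509 A_ack=0 B_seq=0 B_ack=1509
After event 5: A_seq=1701 A_ack=0 B_seq=0 B_ack=1701

1701 0 0 1701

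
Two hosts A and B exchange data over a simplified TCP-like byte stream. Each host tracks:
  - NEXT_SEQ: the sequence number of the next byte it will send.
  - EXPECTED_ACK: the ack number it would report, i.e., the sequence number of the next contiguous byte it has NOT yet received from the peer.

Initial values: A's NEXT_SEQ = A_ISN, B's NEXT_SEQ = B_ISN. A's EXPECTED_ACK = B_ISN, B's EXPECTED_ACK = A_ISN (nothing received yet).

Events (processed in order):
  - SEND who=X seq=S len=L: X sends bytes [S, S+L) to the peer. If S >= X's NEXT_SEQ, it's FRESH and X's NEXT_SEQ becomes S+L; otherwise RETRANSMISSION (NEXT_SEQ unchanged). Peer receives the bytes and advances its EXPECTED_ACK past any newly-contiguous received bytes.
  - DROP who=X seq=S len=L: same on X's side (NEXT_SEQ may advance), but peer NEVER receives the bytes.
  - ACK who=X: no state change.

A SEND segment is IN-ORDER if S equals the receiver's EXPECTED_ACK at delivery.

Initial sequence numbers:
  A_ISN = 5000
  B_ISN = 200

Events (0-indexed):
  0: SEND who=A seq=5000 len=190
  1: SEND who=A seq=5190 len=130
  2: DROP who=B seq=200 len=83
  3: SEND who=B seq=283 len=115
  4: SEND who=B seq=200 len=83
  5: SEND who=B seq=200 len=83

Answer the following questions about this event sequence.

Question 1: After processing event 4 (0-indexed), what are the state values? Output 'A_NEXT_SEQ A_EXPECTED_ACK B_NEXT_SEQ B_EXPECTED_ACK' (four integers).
After event 0: A_seq=5190 A_ack=200 B_seq=200 B_ack=5190
After event 1: A_seq=5320 A_ack=200 B_seq=200 B_ack=5320
After event 2: A_seq=5320 A_ack=200 B_seq=283 B_ack=5320
After event 3: A_seq=5320 A_ack=200 B_seq=398 B_ack=5320
After event 4: A_seq=5320 A_ack=398 B_seq=398 B_ack=5320

5320 398 398 5320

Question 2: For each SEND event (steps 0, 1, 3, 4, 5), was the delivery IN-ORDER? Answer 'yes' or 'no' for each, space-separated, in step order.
Step 0: SEND seq=5000 -> in-order
Step 1: SEND seq=5190 -> in-order
Step 3: SEND seq=283 -> out-of-order
Step 4: SEND seq=200 -> in-order
Step 5: SEND seq=200 -> out-of-order

Answer: yes yes no yes no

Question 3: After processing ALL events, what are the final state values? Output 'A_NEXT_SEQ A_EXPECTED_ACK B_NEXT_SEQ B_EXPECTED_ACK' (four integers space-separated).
Answer: 5320 398 398 5320

Derivation:
After event 0: A_seq=5190 A_ack=200 B_seq=200 B_ack=5190
After event 1: A_seq=5320 A_ack=200 B_seq=200 B_ack=5320
After event 2: A_seq=5320 A_ack=200 B_seq=283 B_ack=5320
After event 3: A_seq=5320 A_ack=200 B_seq=398 B_ack=5320
After event 4: A_seq=5320 A_ack=398 B_seq=398 B_ack=5320
After event 5: A_seq=5320 A_ack=398 B_seq=398 B_ack=5320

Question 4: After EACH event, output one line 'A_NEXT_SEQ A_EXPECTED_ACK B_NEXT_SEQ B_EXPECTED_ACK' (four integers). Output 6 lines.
5190 200 200 5190
5320 200 200 5320
5320 200 283 5320
5320 200 398 5320
5320 398 398 5320
5320 398 398 5320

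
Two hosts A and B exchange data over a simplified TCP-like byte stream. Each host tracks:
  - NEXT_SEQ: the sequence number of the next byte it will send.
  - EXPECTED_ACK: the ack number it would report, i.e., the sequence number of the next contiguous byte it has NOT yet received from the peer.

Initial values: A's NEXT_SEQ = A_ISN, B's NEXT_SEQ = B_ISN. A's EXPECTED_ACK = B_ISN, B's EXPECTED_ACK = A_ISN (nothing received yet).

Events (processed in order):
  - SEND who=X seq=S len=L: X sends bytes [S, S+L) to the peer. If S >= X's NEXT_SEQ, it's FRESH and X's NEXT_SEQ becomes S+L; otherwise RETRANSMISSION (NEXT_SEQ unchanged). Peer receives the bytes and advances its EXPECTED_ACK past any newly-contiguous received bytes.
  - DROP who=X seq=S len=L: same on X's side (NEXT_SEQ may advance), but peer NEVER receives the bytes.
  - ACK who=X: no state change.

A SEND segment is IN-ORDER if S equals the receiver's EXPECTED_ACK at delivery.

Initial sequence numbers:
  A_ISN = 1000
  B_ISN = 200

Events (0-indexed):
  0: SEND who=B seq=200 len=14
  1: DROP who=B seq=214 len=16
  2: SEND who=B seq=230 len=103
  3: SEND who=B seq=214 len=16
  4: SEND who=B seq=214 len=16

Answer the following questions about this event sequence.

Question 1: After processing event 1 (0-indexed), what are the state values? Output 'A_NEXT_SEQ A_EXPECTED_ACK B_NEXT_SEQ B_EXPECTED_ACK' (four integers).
After event 0: A_seq=1000 A_ack=214 B_seq=214 B_ack=1000
After event 1: A_seq=1000 A_ack=214 B_seq=230 B_ack=1000

1000 214 230 1000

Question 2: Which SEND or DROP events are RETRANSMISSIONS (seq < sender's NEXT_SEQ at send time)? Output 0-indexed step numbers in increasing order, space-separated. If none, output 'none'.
Step 0: SEND seq=200 -> fresh
Step 1: DROP seq=214 -> fresh
Step 2: SEND seq=230 -> fresh
Step 3: SEND seq=214 -> retransmit
Step 4: SEND seq=214 -> retransmit

Answer: 3 4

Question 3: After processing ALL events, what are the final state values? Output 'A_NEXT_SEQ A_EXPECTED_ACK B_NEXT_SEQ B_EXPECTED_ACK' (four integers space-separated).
Answer: 1000 333 333 1000

Derivation:
After event 0: A_seq=1000 A_ack=214 B_seq=214 B_ack=1000
After event 1: A_seq=1000 A_ack=214 B_seq=230 B_ack=1000
After event 2: A_seq=1000 A_ack=214 B_seq=333 B_ack=1000
After event 3: A_seq=1000 A_ack=333 B_seq=333 B_ack=1000
After event 4: A_seq=1000 A_ack=333 B_seq=333 B_ack=1000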